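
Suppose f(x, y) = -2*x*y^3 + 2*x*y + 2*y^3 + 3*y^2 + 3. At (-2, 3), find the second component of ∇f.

(∇f)_2 = ∂f/∂y = -6*x*y^2 + 2*x + 6*y^2 + 6*y
At (-2, 3): 176.

176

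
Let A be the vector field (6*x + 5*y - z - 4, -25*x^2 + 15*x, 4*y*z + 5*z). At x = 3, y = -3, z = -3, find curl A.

(∇×A)₁ = ∂A₃/∂y − ∂A₂/∂z = 4*z
(∇×A)₂ = ∂A₁/∂z − ∂A₃/∂x = -1
(∇×A)₃ = ∂A₂/∂x − ∂A₁/∂y = -50*x + 10
∇×A = (4*z, -1, -50*x + 10)
At (3, -3, -3): (-12, -1, -140).

(-12, -1, -140)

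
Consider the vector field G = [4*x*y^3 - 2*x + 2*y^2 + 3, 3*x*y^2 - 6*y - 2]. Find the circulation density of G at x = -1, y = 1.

11

∂G₂/∂x = 3*y^2
∂G₁/∂y = 12*x*y^2 + 4*y
Scalar curl = -12*x*y^2 + 3*y^2 - 4*y
At (-1, 1): 11.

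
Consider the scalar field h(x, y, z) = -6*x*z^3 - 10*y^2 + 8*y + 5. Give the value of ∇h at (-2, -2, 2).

∂h/∂x = -6*z^3
∂h/∂y = -20*y + 8
∂h/∂z = -18*x*z^2
∇h = (-6*z^3, -20*y + 8, -18*x*z^2)
At (-2, -2, 2): (-48, 48, 144).

(-48, 48, 144)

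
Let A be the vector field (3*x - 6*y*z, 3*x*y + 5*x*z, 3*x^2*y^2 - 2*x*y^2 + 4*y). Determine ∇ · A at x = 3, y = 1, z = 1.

∂A₁/∂x = 3
∂A₂/∂y = 3*x
∂A₃/∂z = 0
∇·A = 3*x + 3
At (3, 1, 1): 12.

12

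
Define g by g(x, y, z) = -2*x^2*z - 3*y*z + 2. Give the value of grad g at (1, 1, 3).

∂g/∂x = -4*x*z
∂g/∂y = -3*z
∂g/∂z = -2*x^2 - 3*y
∇g = (-4*x*z, -3*z, -2*x^2 - 3*y)
At (1, 1, 3): (-12, -9, -5).

(-12, -9, -5)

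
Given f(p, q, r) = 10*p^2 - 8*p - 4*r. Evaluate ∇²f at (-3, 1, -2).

∂²f/∂p² = 20
∂²f/∂q² = 0
∂²f/∂r² = 0
∇²f = 20
At (-3, 1, -2): 20.

20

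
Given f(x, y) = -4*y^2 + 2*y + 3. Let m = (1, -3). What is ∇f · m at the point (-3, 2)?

42

∂f/∂x = 0
∂f/∂y = -8*y + 2
∇f at (-3, 2) = (0, -14)
∇f · m = (0)(1) + (-14)(-3) = 42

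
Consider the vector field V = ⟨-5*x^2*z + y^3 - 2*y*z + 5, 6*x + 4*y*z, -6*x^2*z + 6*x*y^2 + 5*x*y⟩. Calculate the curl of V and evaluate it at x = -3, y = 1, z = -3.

(-55, 50, -3)

(∇×V)₁ = ∂V₃/∂y − ∂V₂/∂z = 12*x*y + 5*x - 4*y
(∇×V)₂ = ∂V₁/∂z − ∂V₃/∂x = -5*x^2 + 12*x*z - 6*y^2 - 7*y
(∇×V)₃ = ∂V₂/∂x − ∂V₁/∂y = -3*y^2 + 2*z + 6
∇×V = (12*x*y + 5*x - 4*y, -5*x^2 + 12*x*z - 6*y^2 - 7*y, -3*y^2 + 2*z + 6)
At (-3, 1, -3): (-55, 50, -3).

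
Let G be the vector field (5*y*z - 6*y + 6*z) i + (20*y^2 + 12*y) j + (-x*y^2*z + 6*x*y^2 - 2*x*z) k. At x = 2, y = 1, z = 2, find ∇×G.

(16, 11, -4)

(∇×G)₁ = ∂G₃/∂y − ∂G₂/∂z = -2*x*y*z + 12*x*y
(∇×G)₂ = ∂G₁/∂z − ∂G₃/∂x = y^2*z - 6*y^2 + 5*y + 2*z + 6
(∇×G)₃ = ∂G₂/∂x − ∂G₁/∂y = -5*z + 6
∇×G = (-2*x*y*z + 12*x*y, y^2*z - 6*y^2 + 5*y + 2*z + 6, -5*z + 6)
At (2, 1, 2): (16, 11, -4).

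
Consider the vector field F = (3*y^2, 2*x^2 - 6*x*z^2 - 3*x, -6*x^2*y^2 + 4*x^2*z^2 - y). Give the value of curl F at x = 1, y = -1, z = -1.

(∇×F)₁ = ∂F₃/∂y − ∂F₂/∂z = -12*x^2*y + 12*x*z - 1
(∇×F)₂ = ∂F₁/∂z − ∂F₃/∂x = 12*x*y^2 - 8*x*z^2
(∇×F)₃ = ∂F₂/∂x − ∂F₁/∂y = 4*x - 6*y - 6*z^2 - 3
∇×F = (-12*x^2*y + 12*x*z - 1, 12*x*y^2 - 8*x*z^2, 4*x - 6*y - 6*z^2 - 3)
At (1, -1, -1): (-1, 4, 1).

(-1, 4, 1)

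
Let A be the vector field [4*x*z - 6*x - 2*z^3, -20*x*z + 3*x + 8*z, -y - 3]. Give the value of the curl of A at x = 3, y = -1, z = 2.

(51, -12, -37)

(∇×A)₁ = ∂A₃/∂y − ∂A₂/∂z = 20*x - 9
(∇×A)₂ = ∂A₁/∂z − ∂A₃/∂x = 4*x - 6*z^2
(∇×A)₃ = ∂A₂/∂x − ∂A₁/∂y = -20*z + 3
∇×A = (20*x - 9, 4*x - 6*z^2, -20*z + 3)
At (3, -1, 2): (51, -12, -37).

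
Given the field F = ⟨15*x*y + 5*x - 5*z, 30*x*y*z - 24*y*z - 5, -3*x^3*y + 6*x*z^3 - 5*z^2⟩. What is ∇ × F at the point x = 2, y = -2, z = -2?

(∇×F)₁ = ∂F₃/∂y − ∂F₂/∂z = -3*x^3 - 30*x*y + 24*y
(∇×F)₂ = ∂F₁/∂z − ∂F₃/∂x = 9*x^2*y - 6*z^3 - 5
(∇×F)₃ = ∂F₂/∂x − ∂F₁/∂y = -15*x + 30*y*z
∇×F = (-3*x^3 - 30*x*y + 24*y, 9*x^2*y - 6*z^3 - 5, -15*x + 30*y*z)
At (2, -2, -2): (48, -29, 90).

(48, -29, 90)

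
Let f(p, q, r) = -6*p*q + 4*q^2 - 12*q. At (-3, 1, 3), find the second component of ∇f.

14

(∇f)_2 = ∂f/∂q = -6*p + 8*q - 12
At (-3, 1, 3): 14.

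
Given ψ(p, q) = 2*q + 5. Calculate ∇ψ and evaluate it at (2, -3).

(0, 2)

∂ψ/∂p = 0
∂ψ/∂q = 2
∇ψ = (0, 2)
At (2, -3): (0, 2).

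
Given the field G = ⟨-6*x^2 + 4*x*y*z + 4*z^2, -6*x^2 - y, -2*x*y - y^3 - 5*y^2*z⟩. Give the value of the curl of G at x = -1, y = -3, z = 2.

(∇×G)₁ = ∂G₃/∂y − ∂G₂/∂z = -2*x - 3*y^2 - 10*y*z
(∇×G)₂ = ∂G₁/∂z − ∂G₃/∂x = 4*x*y + 2*y + 8*z
(∇×G)₃ = ∂G₂/∂x − ∂G₁/∂y = -4*x*z - 12*x
∇×G = (-2*x - 3*y^2 - 10*y*z, 4*x*y + 2*y + 8*z, -4*x*z - 12*x)
At (-1, -3, 2): (35, 22, 20).

(35, 22, 20)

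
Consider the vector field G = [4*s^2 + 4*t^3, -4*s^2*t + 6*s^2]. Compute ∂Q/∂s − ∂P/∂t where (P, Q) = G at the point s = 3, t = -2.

36

∂G₂/∂s = -8*s*t + 12*s
∂G₁/∂t = 12*t^2
Scalar curl = -8*s*t + 12*s - 12*t^2
At (3, -2): 36.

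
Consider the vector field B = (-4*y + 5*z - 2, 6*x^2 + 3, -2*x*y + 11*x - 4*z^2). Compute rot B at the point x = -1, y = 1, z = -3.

(2, -4, -8)

(∇×B)₁ = ∂B₃/∂y − ∂B₂/∂z = -2*x
(∇×B)₂ = ∂B₁/∂z − ∂B₃/∂x = 2*y - 6
(∇×B)₃ = ∂B₂/∂x − ∂B₁/∂y = 12*x + 4
∇×B = (-2*x, 2*y - 6, 12*x + 4)
At (-1, 1, -3): (2, -4, -8).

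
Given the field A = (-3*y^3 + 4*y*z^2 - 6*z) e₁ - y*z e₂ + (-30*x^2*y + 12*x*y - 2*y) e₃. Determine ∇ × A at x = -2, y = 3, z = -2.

(∇×A)₁ = ∂A₃/∂y − ∂A₂/∂z = -30*x^2 + 12*x + y - 2
(∇×A)₂ = ∂A₁/∂z − ∂A₃/∂x = 60*x*y + 8*y*z - 12*y - 6
(∇×A)₃ = ∂A₂/∂x − ∂A₁/∂y = 9*y^2 - 4*z^2
∇×A = (-30*x^2 + 12*x + y - 2, 60*x*y + 8*y*z - 12*y - 6, 9*y^2 - 4*z^2)
At (-2, 3, -2): (-143, -450, 65).

(-143, -450, 65)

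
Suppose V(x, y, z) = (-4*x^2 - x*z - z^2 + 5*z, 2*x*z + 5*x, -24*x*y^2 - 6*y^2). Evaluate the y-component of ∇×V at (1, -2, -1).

(∇×V)_2 = ∂V₁/∂z − ∂V₃/∂x
= -x - 2*z + 5 − (-24*y^2)
= -x + 24*y^2 - 2*z + 5
At (1, -2, -1): 102.

102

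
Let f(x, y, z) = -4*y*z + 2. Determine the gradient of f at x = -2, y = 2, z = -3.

(0, 12, -8)

∂f/∂x = 0
∂f/∂y = -4*z
∂f/∂z = -4*y
∇f = (0, -4*z, -4*y)
At (-2, 2, -3): (0, 12, -8).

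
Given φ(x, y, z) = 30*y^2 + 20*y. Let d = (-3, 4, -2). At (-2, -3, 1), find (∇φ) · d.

∂φ/∂x = 0
∂φ/∂y = 60*y + 20
∂φ/∂z = 0
∇φ at (-2, -3, 1) = (0, -160, 0)
∇φ · d = (0)(-3) + (-160)(4) + (0)(-2) = -640

-640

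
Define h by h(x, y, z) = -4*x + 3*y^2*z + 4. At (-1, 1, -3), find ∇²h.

-18

∂²h/∂x² = 0
∂²h/∂y² = 6*z
∂²h/∂z² = 0
∇²h = 6*z
At (-1, 1, -3): -18.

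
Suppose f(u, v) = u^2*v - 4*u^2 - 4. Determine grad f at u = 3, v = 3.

∂f/∂u = 2*u*v - 8*u
∂f/∂v = u^2
∇f = (2*u*v - 8*u, u^2)
At (3, 3): (-6, 9).

(-6, 9)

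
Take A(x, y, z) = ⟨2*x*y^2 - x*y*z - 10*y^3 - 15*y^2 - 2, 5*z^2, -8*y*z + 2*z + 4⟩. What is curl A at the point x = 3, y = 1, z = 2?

(-36, -3, 54)

(∇×A)₁ = ∂A₃/∂y − ∂A₂/∂z = -18*z
(∇×A)₂ = ∂A₁/∂z − ∂A₃/∂x = -x*y
(∇×A)₃ = ∂A₂/∂x − ∂A₁/∂y = -4*x*y + x*z + 30*y^2 + 30*y
∇×A = (-18*z, -x*y, -4*x*y + x*z + 30*y^2 + 30*y)
At (3, 1, 2): (-36, -3, 54).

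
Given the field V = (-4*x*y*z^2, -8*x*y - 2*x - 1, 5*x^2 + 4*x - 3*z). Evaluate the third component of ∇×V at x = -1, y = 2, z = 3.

(∇×V)_3 = ∂V₂/∂x − ∂V₁/∂y
= -8*y - 2 − (-4*x*z^2)
= 4*x*z^2 - 8*y - 2
At (-1, 2, 3): -54.

-54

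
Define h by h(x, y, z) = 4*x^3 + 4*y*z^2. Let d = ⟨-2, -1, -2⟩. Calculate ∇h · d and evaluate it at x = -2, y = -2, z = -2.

∂h/∂x = 12*x^2
∂h/∂y = 4*z^2
∂h/∂z = 8*y*z
∇h at (-2, -2, -2) = (48, 16, 32)
∇h · d = (48)(-2) + (16)(-1) + (32)(-2) = -176

-176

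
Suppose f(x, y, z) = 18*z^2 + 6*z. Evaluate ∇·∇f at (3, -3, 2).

36

∂²f/∂x² = 0
∂²f/∂y² = 0
∂²f/∂z² = 36
∇²f = 36
At (3, -3, 2): 36.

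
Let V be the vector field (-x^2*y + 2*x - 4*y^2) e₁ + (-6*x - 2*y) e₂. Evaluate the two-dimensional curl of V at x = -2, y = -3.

-26

∂V₂/∂x = -6
∂V₁/∂y = -x^2 - 8*y
Scalar curl = x^2 + 8*y - 6
At (-2, -3): -26.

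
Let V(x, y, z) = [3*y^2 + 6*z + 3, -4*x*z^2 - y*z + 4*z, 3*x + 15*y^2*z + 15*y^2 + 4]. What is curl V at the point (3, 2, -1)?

(-26, 3, -16)

(∇×V)₁ = ∂V₃/∂y − ∂V₂/∂z = 8*x*z + 30*y*z + 31*y - 4
(∇×V)₂ = ∂V₁/∂z − ∂V₃/∂x = 3
(∇×V)₃ = ∂V₂/∂x − ∂V₁/∂y = -6*y - 4*z^2
∇×V = (8*x*z + 30*y*z + 31*y - 4, 3, -6*y - 4*z^2)
At (3, 2, -1): (-26, 3, -16).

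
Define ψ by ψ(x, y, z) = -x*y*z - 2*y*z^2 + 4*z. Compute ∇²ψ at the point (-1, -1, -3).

4

∂²ψ/∂x² = 0
∂²ψ/∂y² = 0
∂²ψ/∂z² = -4*y
∇²ψ = -4*y
At (-1, -1, -3): 4.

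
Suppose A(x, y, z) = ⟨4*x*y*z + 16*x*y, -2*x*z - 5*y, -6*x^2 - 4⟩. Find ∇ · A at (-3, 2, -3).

3

∂A₁/∂x = 4*y*z + 16*y
∂A₂/∂y = -5
∂A₃/∂z = 0
∇·A = 4*y*z + 16*y - 5
At (-3, 2, -3): 3.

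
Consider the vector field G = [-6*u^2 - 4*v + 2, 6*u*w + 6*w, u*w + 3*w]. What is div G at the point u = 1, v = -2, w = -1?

-8

∂G₁/∂u = -12*u
∂G₂/∂v = 0
∂G₃/∂w = u + 3
∇·G = -11*u + 3
At (1, -2, -1): -8.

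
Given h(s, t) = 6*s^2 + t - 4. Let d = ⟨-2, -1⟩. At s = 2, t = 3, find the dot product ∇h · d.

-49

∂h/∂s = 12*s
∂h/∂t = 1
∇h at (2, 3) = (24, 1)
∇h · d = (24)(-2) + (1)(-1) = -49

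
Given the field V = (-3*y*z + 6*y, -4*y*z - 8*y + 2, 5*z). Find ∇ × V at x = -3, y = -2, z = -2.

(∇×V)₁ = ∂V₃/∂y − ∂V₂/∂z = 4*y
(∇×V)₂ = ∂V₁/∂z − ∂V₃/∂x = -3*y
(∇×V)₃ = ∂V₂/∂x − ∂V₁/∂y = 3*z - 6
∇×V = (4*y, -3*y, 3*z - 6)
At (-3, -2, -2): (-8, 6, -12).

(-8, 6, -12)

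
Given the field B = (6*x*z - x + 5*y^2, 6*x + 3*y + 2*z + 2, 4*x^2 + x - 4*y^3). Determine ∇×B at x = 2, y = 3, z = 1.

(∇×B)₁ = ∂B₃/∂y − ∂B₂/∂z = -12*y^2 - 2
(∇×B)₂ = ∂B₁/∂z − ∂B₃/∂x = -2*x - 1
(∇×B)₃ = ∂B₂/∂x − ∂B₁/∂y = -10*y + 6
∇×B = (-12*y^2 - 2, -2*x - 1, -10*y + 6)
At (2, 3, 1): (-110, -5, -24).

(-110, -5, -24)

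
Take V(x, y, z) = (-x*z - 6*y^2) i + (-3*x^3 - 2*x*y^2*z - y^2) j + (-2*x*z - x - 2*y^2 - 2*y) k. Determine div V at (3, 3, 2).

-86

∂V₁/∂x = -z
∂V₂/∂y = -4*x*y*z - 2*y
∂V₃/∂z = -2*x
∇·V = -4*x*y*z - 2*x - 2*y - z
At (3, 3, 2): -86.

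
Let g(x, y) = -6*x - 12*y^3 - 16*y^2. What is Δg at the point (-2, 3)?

-248

∂²g/∂x² = 0
∂²g/∂y² = -8*(9*y + 4)
∇²g = -72*y - 32
At (-2, 3): -248.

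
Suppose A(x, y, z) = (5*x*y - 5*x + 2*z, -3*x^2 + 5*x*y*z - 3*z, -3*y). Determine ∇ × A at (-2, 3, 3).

(30, 2, 67)

(∇×A)₁ = ∂A₃/∂y − ∂A₂/∂z = -5*x*y
(∇×A)₂ = ∂A₁/∂z − ∂A₃/∂x = 2
(∇×A)₃ = ∂A₂/∂x − ∂A₁/∂y = -11*x + 5*y*z
∇×A = (-5*x*y, 2, -11*x + 5*y*z)
At (-2, 3, 3): (30, 2, 67).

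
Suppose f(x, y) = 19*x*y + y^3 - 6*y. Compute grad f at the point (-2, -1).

(-19, -41)

∂f/∂x = 19*y
∂f/∂y = 19*x + 3*y^2 - 6
∇f = (19*y, 19*x + 3*y^2 - 6)
At (-2, -1): (-19, -41).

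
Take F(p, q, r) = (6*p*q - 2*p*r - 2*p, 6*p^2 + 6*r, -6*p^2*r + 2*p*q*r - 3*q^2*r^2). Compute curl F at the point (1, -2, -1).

(∇×F)₁ = ∂F₃/∂q − ∂F₂/∂r = 2*p*r - 6*q*r^2 - 6
(∇×F)₂ = ∂F₁/∂r − ∂F₃/∂p = 12*p*r - 2*p - 2*q*r
(∇×F)₃ = ∂F₂/∂p − ∂F₁/∂q = 6*p
∇×F = (2*p*r - 6*q*r^2 - 6, 12*p*r - 2*p - 2*q*r, 6*p)
At (1, -2, -1): (4, -18, 6).

(4, -18, 6)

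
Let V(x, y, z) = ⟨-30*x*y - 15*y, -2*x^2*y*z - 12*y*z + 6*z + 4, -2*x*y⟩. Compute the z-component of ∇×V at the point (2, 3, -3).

(∇×V)_3 = ∂V₂/∂x − ∂V₁/∂y
= -4*x*y*z − (-30*x - 15)
= -4*x*y*z + 30*x + 15
At (2, 3, -3): 147.

147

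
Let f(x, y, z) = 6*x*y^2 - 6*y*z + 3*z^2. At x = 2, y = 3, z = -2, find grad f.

∂f/∂x = 6*y^2
∂f/∂y = 12*x*y - 6*z
∂f/∂z = -6*y + 6*z
∇f = (6*y^2, 12*x*y - 6*z, -6*y + 6*z)
At (2, 3, -2): (54, 84, -30).

(54, 84, -30)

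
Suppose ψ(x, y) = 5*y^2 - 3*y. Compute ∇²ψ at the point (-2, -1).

∂²ψ/∂x² = 0
∂²ψ/∂y² = 10
∇²ψ = 10
At (-2, -1): 10.

10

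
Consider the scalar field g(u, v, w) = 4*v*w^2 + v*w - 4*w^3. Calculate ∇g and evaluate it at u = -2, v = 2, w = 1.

(0, 5, 6)

∂g/∂u = 0
∂g/∂v = 4*w^2 + w
∂g/∂w = 8*v*w + v - 12*w^2
∇g = (0, 4*w^2 + w, 8*v*w + v - 12*w^2)
At (-2, 2, 1): (0, 5, 6).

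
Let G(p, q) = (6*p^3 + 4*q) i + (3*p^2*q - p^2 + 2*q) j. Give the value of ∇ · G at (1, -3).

∂G₁/∂p = 18*p^2
∂G₂/∂q = 3*p^2 + 2
∇·G = 21*p^2 + 2
At (1, -3): 23.

23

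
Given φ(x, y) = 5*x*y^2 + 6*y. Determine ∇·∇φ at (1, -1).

10

∂²φ/∂x² = 0
∂²φ/∂y² = 10*x
∇²φ = 10*x
At (1, -1): 10.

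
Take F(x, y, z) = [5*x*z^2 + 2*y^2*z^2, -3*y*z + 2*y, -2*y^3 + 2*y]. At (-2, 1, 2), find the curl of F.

(-1, -32, -16)

(∇×F)₁ = ∂F₃/∂y − ∂F₂/∂z = -6*y^2 + 3*y + 2
(∇×F)₂ = ∂F₁/∂z − ∂F₃/∂x = 10*x*z + 4*y^2*z
(∇×F)₃ = ∂F₂/∂x − ∂F₁/∂y = -4*y*z^2
∇×F = (-6*y^2 + 3*y + 2, 10*x*z + 4*y^2*z, -4*y*z^2)
At (-2, 1, 2): (-1, -32, -16).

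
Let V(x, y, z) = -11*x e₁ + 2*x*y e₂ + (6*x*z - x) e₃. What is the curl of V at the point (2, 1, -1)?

(∇×V)₁ = ∂V₃/∂y − ∂V₂/∂z = 0
(∇×V)₂ = ∂V₁/∂z − ∂V₃/∂x = -6*z + 1
(∇×V)₃ = ∂V₂/∂x − ∂V₁/∂y = 2*y
∇×V = (0, -6*z + 1, 2*y)
At (2, 1, -1): (0, 7, 2).

(0, 7, 2)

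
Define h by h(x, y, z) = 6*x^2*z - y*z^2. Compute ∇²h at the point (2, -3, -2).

∂²h/∂x² = 12*z
∂²h/∂y² = 0
∂²h/∂z² = -2*y
∇²h = -2*y + 12*z
At (2, -3, -2): -18.

-18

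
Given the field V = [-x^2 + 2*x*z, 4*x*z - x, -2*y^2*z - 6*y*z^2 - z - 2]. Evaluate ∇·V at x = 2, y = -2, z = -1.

-39

∂V₁/∂x = -2*x + 2*z
∂V₂/∂y = 0
∂V₃/∂z = -2*y^2 - 12*y*z - 1
∇·V = -2*x - 2*y^2 - 12*y*z + 2*z - 1
At (2, -2, -1): -39.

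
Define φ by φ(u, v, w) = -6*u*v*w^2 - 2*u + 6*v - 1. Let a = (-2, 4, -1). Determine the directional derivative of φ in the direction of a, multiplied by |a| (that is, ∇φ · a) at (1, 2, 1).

52

∂φ/∂u = -6*v*w^2 - 2
∂φ/∂v = -6*u*w^2 + 6
∂φ/∂w = -12*u*v*w
∇φ at (1, 2, 1) = (-14, 0, -24)
∇φ · a = (-14)(-2) + (0)(4) + (-24)(-1) = 52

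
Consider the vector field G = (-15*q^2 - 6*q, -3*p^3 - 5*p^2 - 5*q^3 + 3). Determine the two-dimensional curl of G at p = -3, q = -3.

∂G₂/∂p = -9*p^2 - 10*p
∂G₁/∂q = -30*q - 6
Scalar curl = -9*p^2 - 10*p + 30*q + 6
At (-3, -3): -135.

-135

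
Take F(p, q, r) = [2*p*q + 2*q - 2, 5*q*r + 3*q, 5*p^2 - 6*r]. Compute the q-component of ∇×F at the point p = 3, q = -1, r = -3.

(∇×F)_2 = ∂F₁/∂r − ∂F₃/∂p
= 0 − (10*p)
= -10*p
At (3, -1, -3): -30.

-30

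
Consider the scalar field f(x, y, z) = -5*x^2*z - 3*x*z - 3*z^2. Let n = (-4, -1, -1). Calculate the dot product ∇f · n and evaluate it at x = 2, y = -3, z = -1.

-72

∂f/∂x = -10*x*z - 3*z
∂f/∂y = 0
∂f/∂z = -5*x^2 - 3*x - 6*z
∇f at (2, -3, -1) = (23, 0, -20)
∇f · n = (23)(-4) + (0)(-1) + (-20)(-1) = -72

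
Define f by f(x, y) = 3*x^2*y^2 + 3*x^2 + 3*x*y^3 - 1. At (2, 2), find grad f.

∂f/∂x = 6*x*y^2 + 6*x + 3*y^3
∂f/∂y = 6*x^2*y + 9*x*y^2
∇f = (6*x*y^2 + 6*x + 3*y^3, 6*x^2*y + 9*x*y^2)
At (2, 2): (84, 120).

(84, 120)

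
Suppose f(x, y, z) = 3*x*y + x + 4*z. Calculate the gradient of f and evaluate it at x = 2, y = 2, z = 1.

(7, 6, 4)

∂f/∂x = 3*y + 1
∂f/∂y = 3*x
∂f/∂z = 4
∇f = (3*y + 1, 3*x, 4)
At (2, 2, 1): (7, 6, 4).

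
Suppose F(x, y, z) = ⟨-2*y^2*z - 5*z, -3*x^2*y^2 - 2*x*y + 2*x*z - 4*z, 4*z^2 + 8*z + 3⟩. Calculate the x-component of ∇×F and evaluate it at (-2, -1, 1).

(∇×F)_1 = ∂F₃/∂y − ∂F₂/∂z
= 0 − (2*x - 4)
= -2*x + 4
At (-2, -1, 1): 8.

8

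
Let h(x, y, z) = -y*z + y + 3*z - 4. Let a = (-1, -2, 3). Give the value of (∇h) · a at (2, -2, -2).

9

∂h/∂x = 0
∂h/∂y = -z + 1
∂h/∂z = -y + 3
∇h at (2, -2, -2) = (0, 3, 5)
∇h · a = (0)(-1) + (3)(-2) + (5)(3) = 9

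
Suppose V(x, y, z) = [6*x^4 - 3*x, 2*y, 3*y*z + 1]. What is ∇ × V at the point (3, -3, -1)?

(∇×V)₁ = ∂V₃/∂y − ∂V₂/∂z = 3*z
(∇×V)₂ = ∂V₁/∂z − ∂V₃/∂x = 0
(∇×V)₃ = ∂V₂/∂x − ∂V₁/∂y = 0
∇×V = (3*z, 0, 0)
At (3, -3, -1): (-3, 0, 0).

(-3, 0, 0)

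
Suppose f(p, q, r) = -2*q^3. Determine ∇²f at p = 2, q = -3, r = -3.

∂²f/∂p² = 0
∂²f/∂q² = -12*q
∂²f/∂r² = 0
∇²f = -12*q
At (2, -3, -3): 36.

36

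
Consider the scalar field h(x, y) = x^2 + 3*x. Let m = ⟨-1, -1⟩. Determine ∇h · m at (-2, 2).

1

∂h/∂x = 2*x + 3
∂h/∂y = 0
∇h at (-2, 2) = (-1, 0)
∇h · m = (-1)(-1) + (0)(-1) = 1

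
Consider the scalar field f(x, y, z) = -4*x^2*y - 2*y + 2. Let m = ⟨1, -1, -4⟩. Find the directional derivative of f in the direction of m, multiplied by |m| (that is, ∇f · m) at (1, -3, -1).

∂f/∂x = -8*x*y
∂f/∂y = -4*x^2 - 2
∂f/∂z = 0
∇f at (1, -3, -1) = (24, -6, 0)
∇f · m = (24)(1) + (-6)(-1) + (0)(-4) = 30

30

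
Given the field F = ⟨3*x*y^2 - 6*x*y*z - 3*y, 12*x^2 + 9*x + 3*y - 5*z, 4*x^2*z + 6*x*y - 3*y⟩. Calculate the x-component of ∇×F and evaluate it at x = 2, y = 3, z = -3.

(∇×F)_1 = ∂F₃/∂y − ∂F₂/∂z
= 6*x - 3 − (-5)
= 6*x + 2
At (2, 3, -3): 14.

14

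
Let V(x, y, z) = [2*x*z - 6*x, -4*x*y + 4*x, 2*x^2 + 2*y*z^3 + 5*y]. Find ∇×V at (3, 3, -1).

(∇×V)₁ = ∂V₃/∂y − ∂V₂/∂z = 2*z^3 + 5
(∇×V)₂ = ∂V₁/∂z − ∂V₃/∂x = -2*x
(∇×V)₃ = ∂V₂/∂x − ∂V₁/∂y = -4*y + 4
∇×V = (2*z^3 + 5, -2*x, -4*y + 4)
At (3, 3, -1): (3, -6, -8).

(3, -6, -8)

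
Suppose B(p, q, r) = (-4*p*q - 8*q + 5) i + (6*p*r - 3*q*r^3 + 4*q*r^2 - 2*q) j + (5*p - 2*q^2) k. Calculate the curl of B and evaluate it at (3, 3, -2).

(∇×B)₁ = ∂B₃/∂q − ∂B₂/∂r = -6*p + 9*q*r^2 - 8*q*r - 4*q
(∇×B)₂ = ∂B₁/∂r − ∂B₃/∂p = -5
(∇×B)₃ = ∂B₂/∂p − ∂B₁/∂q = 4*p + 6*r + 8
∇×B = (-6*p + 9*q*r^2 - 8*q*r - 4*q, -5, 4*p + 6*r + 8)
At (3, 3, -2): (126, -5, 8).

(126, -5, 8)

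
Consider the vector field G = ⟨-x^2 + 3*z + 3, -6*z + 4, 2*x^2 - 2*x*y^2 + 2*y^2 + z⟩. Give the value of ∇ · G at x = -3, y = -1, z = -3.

∂G₁/∂x = -2*x
∂G₂/∂y = 0
∂G₃/∂z = 1
∇·G = -2*x + 1
At (-3, -1, -3): 7.

7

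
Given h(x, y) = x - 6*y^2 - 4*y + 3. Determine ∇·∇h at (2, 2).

-12

∂²h/∂x² = 0
∂²h/∂y² = -12
∇²h = -12
At (2, 2): -12.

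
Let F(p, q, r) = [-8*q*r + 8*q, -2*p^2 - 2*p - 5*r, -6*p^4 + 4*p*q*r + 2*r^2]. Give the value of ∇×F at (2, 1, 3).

(29, 172, 6)

(∇×F)₁ = ∂F₃/∂q − ∂F₂/∂r = 4*p*r + 5
(∇×F)₂ = ∂F₁/∂r − ∂F₃/∂p = 24*p^3 - 4*q*r - 8*q
(∇×F)₃ = ∂F₂/∂p − ∂F₁/∂q = -4*p + 8*r - 10
∇×F = (4*p*r + 5, 24*p^3 - 4*q*r - 8*q, -4*p + 8*r - 10)
At (2, 1, 3): (29, 172, 6).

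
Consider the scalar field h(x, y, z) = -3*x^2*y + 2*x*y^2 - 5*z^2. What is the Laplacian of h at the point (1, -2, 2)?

6

∂²h/∂x² = -6*y
∂²h/∂y² = 4*x
∂²h/∂z² = -10
∇²h = 4*x - 6*y - 10
At (1, -2, 2): 6.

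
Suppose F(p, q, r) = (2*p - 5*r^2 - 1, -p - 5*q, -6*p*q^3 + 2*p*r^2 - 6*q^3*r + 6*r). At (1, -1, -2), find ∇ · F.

1

∂F₁/∂p = 2
∂F₂/∂q = -5
∂F₃/∂r = 4*p*r - 6*q^3 + 6
∇·F = 4*p*r - 6*q^3 + 3
At (1, -1, -2): 1.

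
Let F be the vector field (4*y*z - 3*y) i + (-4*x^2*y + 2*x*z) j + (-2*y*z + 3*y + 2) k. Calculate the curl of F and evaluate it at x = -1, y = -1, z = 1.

(∇×F)₁ = ∂F₃/∂y − ∂F₂/∂z = -2*x - 2*z + 3
(∇×F)₂ = ∂F₁/∂z − ∂F₃/∂x = 4*y
(∇×F)₃ = ∂F₂/∂x − ∂F₁/∂y = -8*x*y - 2*z + 3
∇×F = (-2*x - 2*z + 3, 4*y, -8*x*y - 2*z + 3)
At (-1, -1, 1): (3, -4, -7).

(3, -4, -7)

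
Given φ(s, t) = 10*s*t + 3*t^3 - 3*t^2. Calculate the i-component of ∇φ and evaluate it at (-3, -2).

(∇φ)_1 = ∂φ/∂s = 10*t
At (-3, -2): -20.

-20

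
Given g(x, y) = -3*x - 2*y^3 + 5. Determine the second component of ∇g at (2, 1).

(∇g)_2 = ∂g/∂y = -6*y^2
At (2, 1): -6.

-6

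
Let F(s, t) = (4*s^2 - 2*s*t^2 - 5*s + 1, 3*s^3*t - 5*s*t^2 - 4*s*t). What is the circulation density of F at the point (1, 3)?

-18

∂F₂/∂s = 9*s^2*t - 5*t^2 - 4*t
∂F₁/∂t = -4*s*t
Scalar curl = 9*s^2*t + 4*s*t - 5*t^2 - 4*t
At (1, 3): -18.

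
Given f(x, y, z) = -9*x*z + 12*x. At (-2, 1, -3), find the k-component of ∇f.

(∇f)_3 = ∂f/∂z = -9*x
At (-2, 1, -3): 18.

18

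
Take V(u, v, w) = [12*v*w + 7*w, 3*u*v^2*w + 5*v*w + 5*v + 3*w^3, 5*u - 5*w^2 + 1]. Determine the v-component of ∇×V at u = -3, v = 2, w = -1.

26

(∇×V)_2 = ∂V₁/∂w − ∂V₃/∂u
= 12*v + 7 − (5)
= 12*v + 2
At (-3, 2, -1): 26.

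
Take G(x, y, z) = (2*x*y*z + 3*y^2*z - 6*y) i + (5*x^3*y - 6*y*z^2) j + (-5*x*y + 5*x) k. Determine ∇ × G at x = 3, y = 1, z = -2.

(-39, 9, 165)

(∇×G)₁ = ∂G₃/∂y − ∂G₂/∂z = -5*x + 12*y*z
(∇×G)₂ = ∂G₁/∂z − ∂G₃/∂x = 2*x*y + 3*y^2 + 5*y - 5
(∇×G)₃ = ∂G₂/∂x − ∂G₁/∂y = 15*x^2*y - 2*x*z - 6*y*z + 6
∇×G = (-5*x + 12*y*z, 2*x*y + 3*y^2 + 5*y - 5, 15*x^2*y - 2*x*z - 6*y*z + 6)
At (3, 1, -2): (-39, 9, 165).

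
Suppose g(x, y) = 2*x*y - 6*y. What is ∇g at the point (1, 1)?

∂g/∂x = 2*y
∂g/∂y = 2*x - 6
∇g = (2*y, 2*x - 6)
At (1, 1): (2, -4).

(2, -4)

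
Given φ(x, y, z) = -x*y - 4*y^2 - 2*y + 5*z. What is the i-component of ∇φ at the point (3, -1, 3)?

(∇φ)_1 = ∂φ/∂x = -y
At (3, -1, 3): 1.

1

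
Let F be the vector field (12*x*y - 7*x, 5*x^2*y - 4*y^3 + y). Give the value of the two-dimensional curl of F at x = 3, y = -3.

∂F₂/∂x = 10*x*y
∂F₁/∂y = 12*x
Scalar curl = 10*x*y - 12*x
At (3, -3): -126.

-126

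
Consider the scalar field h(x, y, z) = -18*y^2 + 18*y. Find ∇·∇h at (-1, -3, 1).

-36

∂²h/∂x² = 0
∂²h/∂y² = -36
∂²h/∂z² = 0
∇²h = -36
At (-1, -3, 1): -36.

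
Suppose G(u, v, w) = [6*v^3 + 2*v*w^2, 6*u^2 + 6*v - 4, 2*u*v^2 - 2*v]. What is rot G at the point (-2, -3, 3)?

(22, -54, -204)

(∇×G)₁ = ∂G₃/∂v − ∂G₂/∂w = 4*u*v - 2
(∇×G)₂ = ∂G₁/∂w − ∂G₃/∂u = -2*v^2 + 4*v*w
(∇×G)₃ = ∂G₂/∂u − ∂G₁/∂v = 12*u - 18*v^2 - 2*w^2
∇×G = (4*u*v - 2, -2*v^2 + 4*v*w, 12*u - 18*v^2 - 2*w^2)
At (-2, -3, 3): (22, -54, -204).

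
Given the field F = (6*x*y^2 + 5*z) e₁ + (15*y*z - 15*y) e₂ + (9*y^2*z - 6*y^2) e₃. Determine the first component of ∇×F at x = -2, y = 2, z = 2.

18

(∇×F)_1 = ∂F₃/∂y − ∂F₂/∂z
= 18*y*z - 12*y − (15*y)
= 18*y*z - 27*y
At (-2, 2, 2): 18.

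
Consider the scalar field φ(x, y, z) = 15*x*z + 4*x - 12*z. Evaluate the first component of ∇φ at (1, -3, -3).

-41

(∇φ)_1 = ∂φ/∂x = 15*z + 4
At (1, -3, -3): -41.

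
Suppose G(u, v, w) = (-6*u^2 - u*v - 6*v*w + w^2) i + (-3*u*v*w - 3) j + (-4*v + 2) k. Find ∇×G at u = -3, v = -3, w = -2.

(23, 14, -33)

(∇×G)₁ = ∂G₃/∂v − ∂G₂/∂w = 3*u*v - 4
(∇×G)₂ = ∂G₁/∂w − ∂G₃/∂u = -6*v + 2*w
(∇×G)₃ = ∂G₂/∂u − ∂G₁/∂v = u - 3*v*w + 6*w
∇×G = (3*u*v - 4, -6*v + 2*w, u - 3*v*w + 6*w)
At (-3, -3, -2): (23, 14, -33).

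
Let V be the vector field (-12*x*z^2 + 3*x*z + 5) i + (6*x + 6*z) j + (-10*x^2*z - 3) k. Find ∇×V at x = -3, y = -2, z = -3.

(∇×V)₁ = ∂V₃/∂y − ∂V₂/∂z = -6
(∇×V)₂ = ∂V₁/∂z − ∂V₃/∂x = -4*x*z + 3*x
(∇×V)₃ = ∂V₂/∂x − ∂V₁/∂y = 6
∇×V = (-6, -4*x*z + 3*x, 6)
At (-3, -2, -3): (-6, -45, 6).

(-6, -45, 6)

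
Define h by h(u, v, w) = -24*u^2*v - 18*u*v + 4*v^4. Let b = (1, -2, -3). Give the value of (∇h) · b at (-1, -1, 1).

∂h/∂u = -48*u*v - 18*v
∂h/∂v = -24*u^2 - 18*u + 16*v^3
∂h/∂w = 0
∇h at (-1, -1, 1) = (-30, -22, 0)
∇h · b = (-30)(1) + (-22)(-2) + (0)(-3) = 14

14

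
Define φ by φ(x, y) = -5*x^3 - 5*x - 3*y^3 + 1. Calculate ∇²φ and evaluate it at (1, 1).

-48

∂²φ/∂x² = -30*x
∂²φ/∂y² = -18*y
∇²φ = -30*x - 18*y
At (1, 1): -48.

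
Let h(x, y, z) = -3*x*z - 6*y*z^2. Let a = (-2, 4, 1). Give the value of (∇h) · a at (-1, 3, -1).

∂h/∂x = -3*z
∂h/∂y = -6*z^2
∂h/∂z = -3*x - 12*y*z
∇h at (-1, 3, -1) = (3, -6, 39)
∇h · a = (3)(-2) + (-6)(4) + (39)(1) = 9

9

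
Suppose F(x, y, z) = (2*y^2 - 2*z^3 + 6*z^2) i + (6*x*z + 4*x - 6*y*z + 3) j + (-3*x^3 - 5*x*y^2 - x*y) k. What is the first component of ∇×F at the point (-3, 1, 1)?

(∇×F)_1 = ∂F₃/∂y − ∂F₂/∂z
= -10*x*y - x − (6*x - 6*y)
= -10*x*y - 7*x + 6*y
At (-3, 1, 1): 57.

57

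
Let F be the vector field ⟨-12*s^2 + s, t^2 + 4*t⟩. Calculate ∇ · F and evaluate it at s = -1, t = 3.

35

∂F₁/∂s = -24*s + 1
∂F₂/∂t = 2*t + 4
∇·F = -24*s + 2*t + 5
At (-1, 3): 35.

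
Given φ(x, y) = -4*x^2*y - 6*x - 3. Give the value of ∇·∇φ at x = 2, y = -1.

∂²φ/∂x² = -8*y
∂²φ/∂y² = 0
∇²φ = -8*y
At (2, -1): 8.

8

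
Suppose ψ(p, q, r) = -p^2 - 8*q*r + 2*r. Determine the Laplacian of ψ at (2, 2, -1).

∂²ψ/∂p² = -2
∂²ψ/∂q² = 0
∂²ψ/∂r² = 0
∇²ψ = -2
At (2, 2, -1): -2.

-2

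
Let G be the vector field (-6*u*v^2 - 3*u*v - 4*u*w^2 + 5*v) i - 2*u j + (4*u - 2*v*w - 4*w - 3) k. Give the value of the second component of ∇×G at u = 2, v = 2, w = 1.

-20

(∇×G)_2 = ∂G₁/∂w − ∂G₃/∂u
= -8*u*w − (4)
= -8*u*w - 4
At (2, 2, 1): -20.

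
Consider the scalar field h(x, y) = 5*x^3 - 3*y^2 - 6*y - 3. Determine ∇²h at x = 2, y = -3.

∂²h/∂x² = 30*x
∂²h/∂y² = -6
∇²h = 30*x - 6
At (2, -3): 54.

54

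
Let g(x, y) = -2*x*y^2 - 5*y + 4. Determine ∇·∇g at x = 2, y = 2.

-8

∂²g/∂x² = 0
∂²g/∂y² = -4*x
∇²g = -4*x
At (2, 2): -8.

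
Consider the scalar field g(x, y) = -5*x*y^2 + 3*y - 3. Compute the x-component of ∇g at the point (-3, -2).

-20

(∇g)_1 = ∂g/∂x = -5*y^2
At (-3, -2): -20.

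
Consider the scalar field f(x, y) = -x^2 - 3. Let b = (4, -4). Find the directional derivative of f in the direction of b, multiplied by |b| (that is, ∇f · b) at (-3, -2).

∂f/∂x = -2*x
∂f/∂y = 0
∇f at (-3, -2) = (6, 0)
∇f · b = (6)(4) + (0)(-4) = 24

24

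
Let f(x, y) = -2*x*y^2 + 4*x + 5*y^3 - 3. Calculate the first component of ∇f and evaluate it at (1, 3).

(∇f)_1 = ∂f/∂x = -2*y^2 + 4
At (1, 3): -14.

-14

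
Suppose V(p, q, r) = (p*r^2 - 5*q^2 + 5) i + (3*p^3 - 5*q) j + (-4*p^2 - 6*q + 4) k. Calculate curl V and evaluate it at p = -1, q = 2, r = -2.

(-6, -4, 29)

(∇×V)₁ = ∂V₃/∂q − ∂V₂/∂r = -6
(∇×V)₂ = ∂V₁/∂r − ∂V₃/∂p = 2*p*r + 8*p
(∇×V)₃ = ∂V₂/∂p − ∂V₁/∂q = 9*p^2 + 10*q
∇×V = (-6, 2*p*r + 8*p, 9*p^2 + 10*q)
At (-1, 2, -2): (-6, -4, 29).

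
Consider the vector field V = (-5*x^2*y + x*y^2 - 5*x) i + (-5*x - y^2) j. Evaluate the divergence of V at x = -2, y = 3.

58

∂V₁/∂x = -10*x*y + y^2 - 5
∂V₂/∂y = -2*y
∇·V = -10*x*y + y^2 - 2*y - 5
At (-2, 3): 58.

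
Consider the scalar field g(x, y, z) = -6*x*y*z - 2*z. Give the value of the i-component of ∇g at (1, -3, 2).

(∇g)_1 = ∂g/∂x = -6*y*z
At (1, -3, 2): 36.

36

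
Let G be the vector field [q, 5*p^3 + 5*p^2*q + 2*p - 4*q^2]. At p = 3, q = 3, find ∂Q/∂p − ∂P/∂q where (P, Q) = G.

∂G₂/∂p = 15*p^2 + 10*p*q + 2
∂G₁/∂q = 1
Scalar curl = 15*p^2 + 10*p*q + 1
At (3, 3): 226.

226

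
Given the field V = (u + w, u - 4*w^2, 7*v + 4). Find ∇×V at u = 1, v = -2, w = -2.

(∇×V)₁ = ∂V₃/∂v − ∂V₂/∂w = 8*w + 7
(∇×V)₂ = ∂V₁/∂w − ∂V₃/∂u = 1
(∇×V)₃ = ∂V₂/∂u − ∂V₁/∂v = 1
∇×V = (8*w + 7, 1, 1)
At (1, -2, -2): (-9, 1, 1).

(-9, 1, 1)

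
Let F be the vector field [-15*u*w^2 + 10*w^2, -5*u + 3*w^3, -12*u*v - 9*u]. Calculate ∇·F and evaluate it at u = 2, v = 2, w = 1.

-15

∂F₁/∂u = -15*w^2
∂F₂/∂v = 0
∂F₃/∂w = 0
∇·F = -15*w^2
At (2, 2, 1): -15.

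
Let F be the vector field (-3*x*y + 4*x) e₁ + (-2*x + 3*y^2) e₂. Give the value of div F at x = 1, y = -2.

-2

∂F₁/∂x = -3*y + 4
∂F₂/∂y = 6*y
∇·F = 3*y + 4
At (1, -2): -2.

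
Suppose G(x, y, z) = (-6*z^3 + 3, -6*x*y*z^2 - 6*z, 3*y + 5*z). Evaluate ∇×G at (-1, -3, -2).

(∇×G)₁ = ∂G₃/∂y − ∂G₂/∂z = 12*x*y*z + 9
(∇×G)₂ = ∂G₁/∂z − ∂G₃/∂x = -18*z^2
(∇×G)₃ = ∂G₂/∂x − ∂G₁/∂y = -6*y*z^2
∇×G = (12*x*y*z + 9, -18*z^2, -6*y*z^2)
At (-1, -3, -2): (-63, -72, 72).

(-63, -72, 72)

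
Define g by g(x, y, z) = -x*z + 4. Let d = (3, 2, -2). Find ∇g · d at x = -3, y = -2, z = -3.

∂g/∂x = -z
∂g/∂y = 0
∂g/∂z = -x
∇g at (-3, -2, -3) = (3, 0, 3)
∇g · d = (3)(3) + (0)(2) + (3)(-2) = 3

3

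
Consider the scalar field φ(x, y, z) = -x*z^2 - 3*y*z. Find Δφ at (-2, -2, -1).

∂²φ/∂x² = 0
∂²φ/∂y² = 0
∂²φ/∂z² = -2*x
∇²φ = -2*x
At (-2, -2, -1): 4.

4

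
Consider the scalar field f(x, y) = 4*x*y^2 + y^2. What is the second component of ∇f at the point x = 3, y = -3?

-78

(∇f)_2 = ∂f/∂y = 8*x*y + 2*y
At (3, -3): -78.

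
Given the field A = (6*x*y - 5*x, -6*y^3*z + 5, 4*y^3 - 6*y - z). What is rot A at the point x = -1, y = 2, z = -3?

(∇×A)₁ = ∂A₃/∂y − ∂A₂/∂z = 6*y^3 + 12*y^2 - 6
(∇×A)₂ = ∂A₁/∂z − ∂A₃/∂x = 0
(∇×A)₃ = ∂A₂/∂x − ∂A₁/∂y = -6*x
∇×A = (6*y^3 + 12*y^2 - 6, 0, -6*x)
At (-1, 2, -3): (90, 0, 6).

(90, 0, 6)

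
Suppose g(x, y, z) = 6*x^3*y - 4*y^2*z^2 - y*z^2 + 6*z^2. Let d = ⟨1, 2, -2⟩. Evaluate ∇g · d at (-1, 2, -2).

∂g/∂x = 18*x^2*y
∂g/∂y = 6*x^3 - 8*y*z^2 - z^2
∂g/∂z = -8*y^2*z - 2*y*z + 12*z
∇g at (-1, 2, -2) = (36, -74, 48)
∇g · d = (36)(1) + (-74)(2) + (48)(-2) = -208

-208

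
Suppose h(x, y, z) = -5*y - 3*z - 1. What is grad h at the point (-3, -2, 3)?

(0, -5, -3)

∂h/∂x = 0
∂h/∂y = -5
∂h/∂z = -3
∇h = (0, -5, -3)
At (-3, -2, 3): (0, -5, -3).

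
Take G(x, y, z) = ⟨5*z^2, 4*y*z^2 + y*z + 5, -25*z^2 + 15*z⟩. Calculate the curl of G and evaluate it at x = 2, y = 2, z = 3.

(-50, 30, 0)

(∇×G)₁ = ∂G₃/∂y − ∂G₂/∂z = -8*y*z - y
(∇×G)₂ = ∂G₁/∂z − ∂G₃/∂x = 10*z
(∇×G)₃ = ∂G₂/∂x − ∂G₁/∂y = 0
∇×G = (-8*y*z - y, 10*z, 0)
At (2, 2, 3): (-50, 30, 0).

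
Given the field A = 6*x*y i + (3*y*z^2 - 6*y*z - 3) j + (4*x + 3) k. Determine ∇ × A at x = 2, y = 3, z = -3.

(∇×A)₁ = ∂A₃/∂y − ∂A₂/∂z = -6*y*z + 6*y
(∇×A)₂ = ∂A₁/∂z − ∂A₃/∂x = -4
(∇×A)₃ = ∂A₂/∂x − ∂A₁/∂y = -6*x
∇×A = (-6*y*z + 6*y, -4, -6*x)
At (2, 3, -3): (72, -4, -12).

(72, -4, -12)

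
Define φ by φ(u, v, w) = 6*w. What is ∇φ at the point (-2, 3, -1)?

∂φ/∂u = 0
∂φ/∂v = 0
∂φ/∂w = 6
∇φ = (0, 0, 6)
At (-2, 3, -1): (0, 0, 6).

(0, 0, 6)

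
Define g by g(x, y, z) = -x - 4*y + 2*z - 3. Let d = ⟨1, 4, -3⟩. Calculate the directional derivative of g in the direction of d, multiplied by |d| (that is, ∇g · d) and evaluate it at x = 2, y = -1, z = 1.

-23

∂g/∂x = -1
∂g/∂y = -4
∂g/∂z = 2
∇g at (2, -1, 1) = (-1, -4, 2)
∇g · d = (-1)(1) + (-4)(4) + (2)(-3) = -23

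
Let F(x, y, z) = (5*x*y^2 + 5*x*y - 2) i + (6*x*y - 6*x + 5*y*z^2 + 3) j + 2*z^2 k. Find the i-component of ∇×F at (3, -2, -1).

(∇×F)_1 = ∂F₃/∂y − ∂F₂/∂z
= 0 − (10*y*z)
= -10*y*z
At (3, -2, -1): -20.

-20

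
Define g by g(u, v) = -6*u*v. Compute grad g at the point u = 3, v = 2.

(-12, -18)

∂g/∂u = -6*v
∂g/∂v = -6*u
∇g = (-6*v, -6*u)
At (3, 2): (-12, -18).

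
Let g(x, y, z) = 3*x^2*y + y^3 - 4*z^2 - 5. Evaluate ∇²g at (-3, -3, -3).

-44

∂²g/∂x² = 6*y
∂²g/∂y² = 6*y
∂²g/∂z² = -8
∇²g = 12*y - 8
At (-3, -3, -3): -44.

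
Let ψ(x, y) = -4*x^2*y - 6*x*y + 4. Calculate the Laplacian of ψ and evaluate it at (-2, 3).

∂²ψ/∂x² = -8*y
∂²ψ/∂y² = 0
∇²ψ = -8*y
At (-2, 3): -24.

-24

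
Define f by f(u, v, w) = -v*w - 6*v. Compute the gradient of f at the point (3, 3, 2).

(0, -8, -3)

∂f/∂u = 0
∂f/∂v = -w - 6
∂f/∂w = -v
∇f = (0, -w - 6, -v)
At (3, 3, 2): (0, -8, -3).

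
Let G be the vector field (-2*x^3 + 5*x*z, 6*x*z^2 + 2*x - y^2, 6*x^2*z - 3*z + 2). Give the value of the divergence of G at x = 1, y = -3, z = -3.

∂G₁/∂x = -6*x^2 + 5*z
∂G₂/∂y = -2*y
∂G₃/∂z = 6*x^2 - 3
∇·G = -2*y + 5*z - 3
At (1, -3, -3): -12.

-12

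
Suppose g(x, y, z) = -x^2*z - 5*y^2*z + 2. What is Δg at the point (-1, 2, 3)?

∂²g/∂x² = -2*z
∂²g/∂y² = -10*z
∂²g/∂z² = 0
∇²g = -12*z
At (-1, 2, 3): -36.

-36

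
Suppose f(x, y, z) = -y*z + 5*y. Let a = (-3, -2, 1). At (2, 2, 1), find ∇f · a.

-10

∂f/∂x = 0
∂f/∂y = -z + 5
∂f/∂z = -y
∇f at (2, 2, 1) = (0, 4, -2)
∇f · a = (0)(-3) + (4)(-2) + (-2)(1) = -10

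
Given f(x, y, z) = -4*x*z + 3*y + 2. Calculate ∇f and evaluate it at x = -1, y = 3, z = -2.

(8, 3, 4)

∂f/∂x = -4*z
∂f/∂y = 3
∂f/∂z = -4*x
∇f = (-4*z, 3, -4*x)
At (-1, 3, -2): (8, 3, 4).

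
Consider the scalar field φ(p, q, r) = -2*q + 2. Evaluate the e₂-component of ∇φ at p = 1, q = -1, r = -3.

(∇φ)_2 = ∂φ/∂q = -2
At (1, -1, -3): -2.

-2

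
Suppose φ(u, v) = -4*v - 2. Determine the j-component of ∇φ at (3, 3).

-4

(∇φ)_2 = ∂φ/∂v = -4
At (3, 3): -4.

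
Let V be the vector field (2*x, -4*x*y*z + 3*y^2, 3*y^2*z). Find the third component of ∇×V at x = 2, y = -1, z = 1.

4

(∇×V)_3 = ∂V₂/∂x − ∂V₁/∂y
= -4*y*z − (0)
= -4*y*z
At (2, -1, 1): 4.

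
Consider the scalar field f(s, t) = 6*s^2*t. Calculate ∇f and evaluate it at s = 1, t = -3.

(-36, 6)

∂f/∂s = 12*s*t
∂f/∂t = 6*s^2
∇f = (12*s*t, 6*s^2)
At (1, -3): (-36, 6).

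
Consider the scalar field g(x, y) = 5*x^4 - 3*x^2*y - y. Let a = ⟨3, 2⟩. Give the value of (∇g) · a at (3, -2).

1672

∂g/∂x = 20*x^3 - 6*x*y
∂g/∂y = -3*x^2 - 1
∇g at (3, -2) = (576, -28)
∇g · a = (576)(3) + (-28)(2) = 1672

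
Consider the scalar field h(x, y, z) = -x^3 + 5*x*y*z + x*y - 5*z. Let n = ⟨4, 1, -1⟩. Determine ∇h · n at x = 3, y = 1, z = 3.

-6

∂h/∂x = -3*x^2 + 5*y*z + y
∂h/∂y = 5*x*z + x
∂h/∂z = 5*x*y - 5
∇h at (3, 1, 3) = (-11, 48, 10)
∇h · n = (-11)(4) + (48)(1) + (10)(-1) = -6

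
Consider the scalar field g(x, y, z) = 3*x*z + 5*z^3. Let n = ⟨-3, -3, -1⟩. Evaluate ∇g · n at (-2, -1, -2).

∂g/∂x = 3*z
∂g/∂y = 0
∂g/∂z = 3*x + 15*z^2
∇g at (-2, -1, -2) = (-6, 0, 54)
∇g · n = (-6)(-3) + (0)(-3) + (54)(-1) = -36

-36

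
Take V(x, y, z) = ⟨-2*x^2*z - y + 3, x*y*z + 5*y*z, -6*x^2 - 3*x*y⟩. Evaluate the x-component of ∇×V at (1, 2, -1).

-15

(∇×V)_1 = ∂V₃/∂y − ∂V₂/∂z
= -3*x − (x*y + 5*y)
= -x*y - 3*x - 5*y
At (1, 2, -1): -15.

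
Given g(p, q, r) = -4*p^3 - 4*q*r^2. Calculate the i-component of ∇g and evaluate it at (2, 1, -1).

(∇g)_1 = ∂g/∂p = -12*p^2
At (2, 1, -1): -48.

-48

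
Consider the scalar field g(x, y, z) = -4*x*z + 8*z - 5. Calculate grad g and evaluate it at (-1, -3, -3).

∂g/∂x = -4*z
∂g/∂y = 0
∂g/∂z = -4*x + 8
∇g = (-4*z, 0, -4*x + 8)
At (-1, -3, -3): (12, 0, 12).

(12, 0, 12)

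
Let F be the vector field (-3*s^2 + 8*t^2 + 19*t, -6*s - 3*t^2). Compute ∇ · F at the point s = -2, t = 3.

∂F₁/∂s = -6*s
∂F₂/∂t = -6*t
∇·F = -6*s - 6*t
At (-2, 3): -6.

-6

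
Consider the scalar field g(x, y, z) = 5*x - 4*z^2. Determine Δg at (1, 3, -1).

-8

∂²g/∂x² = 0
∂²g/∂y² = 0
∂²g/∂z² = -8
∇²g = -8
At (1, 3, -1): -8.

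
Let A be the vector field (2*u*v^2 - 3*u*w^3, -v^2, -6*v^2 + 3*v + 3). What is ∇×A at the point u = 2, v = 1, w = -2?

(-9, -72, -8)

(∇×A)₁ = ∂A₃/∂v − ∂A₂/∂w = -12*v + 3
(∇×A)₂ = ∂A₁/∂w − ∂A₃/∂u = -9*u*w^2
(∇×A)₃ = ∂A₂/∂u − ∂A₁/∂v = -4*u*v
∇×A = (-12*v + 3, -9*u*w^2, -4*u*v)
At (2, 1, -2): (-9, -72, -8).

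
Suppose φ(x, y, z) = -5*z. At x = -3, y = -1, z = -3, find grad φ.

(0, 0, -5)

∂φ/∂x = 0
∂φ/∂y = 0
∂φ/∂z = -5
∇φ = (0, 0, -5)
At (-3, -1, -3): (0, 0, -5).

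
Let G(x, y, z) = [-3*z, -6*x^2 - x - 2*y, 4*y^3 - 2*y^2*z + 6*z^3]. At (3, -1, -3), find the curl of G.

(∇×G)₁ = ∂G₃/∂y − ∂G₂/∂z = 12*y^2 - 4*y*z
(∇×G)₂ = ∂G₁/∂z − ∂G₃/∂x = -3
(∇×G)₃ = ∂G₂/∂x − ∂G₁/∂y = -12*x - 1
∇×G = (12*y^2 - 4*y*z, -3, -12*x - 1)
At (3, -1, -3): (0, -3, -37).

(0, -3, -37)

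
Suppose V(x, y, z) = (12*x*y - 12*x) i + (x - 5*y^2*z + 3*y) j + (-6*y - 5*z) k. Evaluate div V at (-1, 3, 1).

-8

∂V₁/∂x = 12*y - 12
∂V₂/∂y = -10*y*z + 3
∂V₃/∂z = -5
∇·V = -10*y*z + 12*y - 14
At (-1, 3, 1): -8.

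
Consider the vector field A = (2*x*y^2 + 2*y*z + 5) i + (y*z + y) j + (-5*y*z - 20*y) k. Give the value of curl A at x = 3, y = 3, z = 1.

(∇×A)₁ = ∂A₃/∂y − ∂A₂/∂z = -y - 5*z - 20
(∇×A)₂ = ∂A₁/∂z − ∂A₃/∂x = 2*y
(∇×A)₃ = ∂A₂/∂x − ∂A₁/∂y = -4*x*y - 2*z
∇×A = (-y - 5*z - 20, 2*y, -4*x*y - 2*z)
At (3, 3, 1): (-28, 6, -38).

(-28, 6, -38)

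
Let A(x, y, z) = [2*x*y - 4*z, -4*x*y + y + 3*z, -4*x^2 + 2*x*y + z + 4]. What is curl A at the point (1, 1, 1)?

(-1, 2, -6)

(∇×A)₁ = ∂A₃/∂y − ∂A₂/∂z = 2*x - 3
(∇×A)₂ = ∂A₁/∂z − ∂A₃/∂x = 8*x - 2*y - 4
(∇×A)₃ = ∂A₂/∂x − ∂A₁/∂y = -2*x - 4*y
∇×A = (2*x - 3, 8*x - 2*y - 4, -2*x - 4*y)
At (1, 1, 1): (-1, 2, -6).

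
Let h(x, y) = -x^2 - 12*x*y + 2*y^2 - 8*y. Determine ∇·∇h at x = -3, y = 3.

2

∂²h/∂x² = -2
∂²h/∂y² = 4
∇²h = 2
At (-3, 3): 2.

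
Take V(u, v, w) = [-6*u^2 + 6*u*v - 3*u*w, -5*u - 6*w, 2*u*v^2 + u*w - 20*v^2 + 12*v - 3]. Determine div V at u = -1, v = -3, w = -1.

∂V₁/∂u = -12*u + 6*v - 3*w
∂V₂/∂v = 0
∂V₃/∂w = u
∇·V = -11*u + 6*v - 3*w
At (-1, -3, -1): -4.

-4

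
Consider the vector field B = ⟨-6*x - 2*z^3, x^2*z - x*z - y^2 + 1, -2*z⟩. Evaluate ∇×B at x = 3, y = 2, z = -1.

(∇×B)₁ = ∂B₃/∂y − ∂B₂/∂z = -x^2 + x
(∇×B)₂ = ∂B₁/∂z − ∂B₃/∂x = -6*z^2
(∇×B)₃ = ∂B₂/∂x − ∂B₁/∂y = 2*x*z - z
∇×B = (-x^2 + x, -6*z^2, 2*x*z - z)
At (3, 2, -1): (-6, -6, -5).

(-6, -6, -5)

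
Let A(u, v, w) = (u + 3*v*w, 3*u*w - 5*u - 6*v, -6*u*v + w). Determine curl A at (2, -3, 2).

(-18, -27, -5)

(∇×A)₁ = ∂A₃/∂v − ∂A₂/∂w = -9*u
(∇×A)₂ = ∂A₁/∂w − ∂A₃/∂u = 9*v
(∇×A)₃ = ∂A₂/∂u − ∂A₁/∂v = -5
∇×A = (-9*u, 9*v, -5)
At (2, -3, 2): (-18, -27, -5).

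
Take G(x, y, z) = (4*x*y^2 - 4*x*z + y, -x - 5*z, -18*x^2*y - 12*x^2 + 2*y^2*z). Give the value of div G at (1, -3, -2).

62

∂G₁/∂x = 4*y^2 - 4*z
∂G₂/∂y = 0
∂G₃/∂z = 2*y^2
∇·G = 6*y^2 - 4*z
At (1, -3, -2): 62.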